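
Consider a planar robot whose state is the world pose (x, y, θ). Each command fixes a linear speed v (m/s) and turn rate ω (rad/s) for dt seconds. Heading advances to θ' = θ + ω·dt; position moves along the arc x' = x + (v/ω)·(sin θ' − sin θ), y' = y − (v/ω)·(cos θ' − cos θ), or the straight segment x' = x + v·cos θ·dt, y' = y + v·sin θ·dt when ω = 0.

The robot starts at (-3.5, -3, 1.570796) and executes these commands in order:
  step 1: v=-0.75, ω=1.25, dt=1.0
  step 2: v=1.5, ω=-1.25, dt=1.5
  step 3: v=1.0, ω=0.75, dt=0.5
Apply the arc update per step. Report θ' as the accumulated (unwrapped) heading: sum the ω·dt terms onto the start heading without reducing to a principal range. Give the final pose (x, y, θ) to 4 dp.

(-3.4734, -1.2782, 1.3208)

step 1: θ'=2.8208 (R=-0.6000) → pose (-3.0892, -3.5694, 2.8208)
step 2: θ'=0.9458 (R=-1.2000) → pose (-3.6840, -1.7285, 0.9458)
step 3: θ'=1.3208 (R=1.3333) → pose (-3.4734, -1.2782, 1.3208)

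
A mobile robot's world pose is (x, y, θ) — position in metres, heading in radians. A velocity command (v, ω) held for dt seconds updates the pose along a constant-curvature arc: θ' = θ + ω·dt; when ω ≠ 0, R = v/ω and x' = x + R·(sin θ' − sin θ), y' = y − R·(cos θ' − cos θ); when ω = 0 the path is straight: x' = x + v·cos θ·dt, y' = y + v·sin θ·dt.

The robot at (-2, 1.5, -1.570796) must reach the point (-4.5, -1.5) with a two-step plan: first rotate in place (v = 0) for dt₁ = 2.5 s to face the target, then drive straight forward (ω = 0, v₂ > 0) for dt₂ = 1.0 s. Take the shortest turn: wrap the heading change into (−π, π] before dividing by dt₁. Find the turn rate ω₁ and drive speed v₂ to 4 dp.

heading to target = atan2(-1.5−1.5, -4.5−-2) = -2.2655
Δθ = wrap(-2.2655 − -1.5708) = -0.6947; ω₁ = Δθ/dt₁ = -0.2779
distance = √((-4.5−-2)² + (-1.5−1.5)²) = 3.9051; v₂ = distance/dt₂ = 3.9051

ω₁ = -0.2779, v₂ = 3.9051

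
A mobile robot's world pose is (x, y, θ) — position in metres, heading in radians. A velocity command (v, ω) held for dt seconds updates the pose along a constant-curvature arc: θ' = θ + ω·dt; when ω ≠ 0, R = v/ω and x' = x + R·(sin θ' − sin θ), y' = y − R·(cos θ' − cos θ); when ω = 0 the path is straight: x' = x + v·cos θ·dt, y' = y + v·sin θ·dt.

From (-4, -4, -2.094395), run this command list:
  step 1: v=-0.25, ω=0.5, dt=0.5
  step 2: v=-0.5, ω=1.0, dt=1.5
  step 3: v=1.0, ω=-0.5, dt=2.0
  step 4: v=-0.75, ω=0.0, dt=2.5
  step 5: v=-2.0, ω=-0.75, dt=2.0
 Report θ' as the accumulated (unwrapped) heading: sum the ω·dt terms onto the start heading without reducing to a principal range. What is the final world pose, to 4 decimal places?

step 1: θ'=-1.8444 (R=-0.5000) → pose (-3.9516, -3.8851, -1.8444)
step 2: θ'=-0.3444 (R=-0.5000) → pose (-4.2642, -3.2794, -0.3444)
step 3: θ'=-1.3444 (R=-2.0000) → pose (-2.9905, -4.7130, -1.3444)
step 4: θ'=-1.3444 (straight) → pose (-3.4114, -2.8858, -1.3444)
step 5: θ'=-2.8444 (R=2.6667) → pose (-1.5937, 0.2625, -2.8444)

(-1.5937, 0.2625, -2.8444)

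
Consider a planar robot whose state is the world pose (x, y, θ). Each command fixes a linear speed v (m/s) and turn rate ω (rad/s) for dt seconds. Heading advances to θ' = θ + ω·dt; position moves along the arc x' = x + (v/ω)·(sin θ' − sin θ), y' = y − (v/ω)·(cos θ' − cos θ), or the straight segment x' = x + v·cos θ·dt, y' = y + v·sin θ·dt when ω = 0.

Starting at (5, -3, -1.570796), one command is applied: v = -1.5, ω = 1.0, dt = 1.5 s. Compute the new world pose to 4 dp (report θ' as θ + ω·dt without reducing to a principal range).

θ' = -1.5708 + 1.0·1.5 = -0.0708
R = v/ω = -1.5/1.0 = -1.5000
x' = 5 + -1.5000·(sin -0.0708 − sin -1.5708) = 3.6061
y' = -3 − -1.5000·(cos -0.0708 − cos -1.5708) = -1.5038

(3.6061, -1.5038, -0.0708)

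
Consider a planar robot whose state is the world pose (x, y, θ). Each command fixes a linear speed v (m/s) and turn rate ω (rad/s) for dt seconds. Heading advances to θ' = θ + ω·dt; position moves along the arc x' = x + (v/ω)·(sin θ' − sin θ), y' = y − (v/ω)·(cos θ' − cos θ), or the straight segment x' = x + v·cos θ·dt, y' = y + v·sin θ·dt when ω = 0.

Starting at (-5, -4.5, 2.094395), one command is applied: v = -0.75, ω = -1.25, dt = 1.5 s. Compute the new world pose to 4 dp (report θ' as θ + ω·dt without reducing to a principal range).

θ' = 2.0944 + -1.25·1.5 = 0.2194
R = v/ω = -0.75/-1.25 = 0.6000
x' = -5 + 0.6000·(sin 0.2194 − sin 2.0944) = -5.3890
y' = -4.5 − 0.6000·(cos 0.2194 − cos 2.0944) = -5.3856

(-5.3890, -5.3856, 0.2194)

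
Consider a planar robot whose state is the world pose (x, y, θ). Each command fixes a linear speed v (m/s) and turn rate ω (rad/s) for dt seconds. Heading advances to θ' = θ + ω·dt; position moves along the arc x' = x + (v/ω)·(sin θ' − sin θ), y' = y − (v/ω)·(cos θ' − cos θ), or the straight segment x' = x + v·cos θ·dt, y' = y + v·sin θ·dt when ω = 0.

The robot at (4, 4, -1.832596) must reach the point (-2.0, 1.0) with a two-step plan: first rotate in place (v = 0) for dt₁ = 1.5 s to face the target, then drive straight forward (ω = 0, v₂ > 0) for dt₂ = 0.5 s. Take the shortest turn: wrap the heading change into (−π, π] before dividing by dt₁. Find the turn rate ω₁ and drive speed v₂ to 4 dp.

ω₁ = -0.5636, v₂ = 13.4164

heading to target = atan2(1−4, -2−4) = -2.6779
Δθ = wrap(-2.6779 − -1.8326) = -0.8453; ω₁ = Δθ/dt₁ = -0.5636
distance = √((-2−4)² + (1−4)²) = 6.7082; v₂ = distance/dt₂ = 13.4164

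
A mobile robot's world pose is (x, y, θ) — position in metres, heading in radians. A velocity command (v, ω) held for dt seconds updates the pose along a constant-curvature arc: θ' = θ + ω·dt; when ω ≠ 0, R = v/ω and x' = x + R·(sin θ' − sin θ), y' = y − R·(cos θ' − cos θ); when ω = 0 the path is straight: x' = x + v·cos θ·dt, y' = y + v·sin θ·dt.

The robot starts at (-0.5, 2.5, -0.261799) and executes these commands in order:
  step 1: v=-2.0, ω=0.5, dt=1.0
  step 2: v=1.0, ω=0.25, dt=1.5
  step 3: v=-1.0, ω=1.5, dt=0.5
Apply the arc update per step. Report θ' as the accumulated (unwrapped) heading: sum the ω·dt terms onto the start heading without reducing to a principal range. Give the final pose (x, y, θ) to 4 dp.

(-1.3897, 2.7314, 1.3632)

step 1: θ'=0.2382 (R=-4.0000) → pose (-2.4791, 2.5234, 0.2382)
step 2: θ'=0.6132 (R=4.0000) → pose (-1.1210, 3.1392, 0.6132)
step 3: θ'=1.3632 (R=-0.6667) → pose (-1.3897, 2.7314, 1.3632)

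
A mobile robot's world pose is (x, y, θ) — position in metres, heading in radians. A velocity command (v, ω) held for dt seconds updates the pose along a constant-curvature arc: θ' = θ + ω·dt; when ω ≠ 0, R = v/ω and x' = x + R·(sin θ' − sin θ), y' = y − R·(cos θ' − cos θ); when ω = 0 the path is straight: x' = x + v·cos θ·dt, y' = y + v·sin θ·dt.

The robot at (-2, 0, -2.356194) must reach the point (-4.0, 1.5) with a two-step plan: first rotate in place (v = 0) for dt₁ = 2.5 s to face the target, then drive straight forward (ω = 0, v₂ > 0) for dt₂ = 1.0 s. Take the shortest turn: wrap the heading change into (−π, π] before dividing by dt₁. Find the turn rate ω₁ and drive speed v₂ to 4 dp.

heading to target = atan2(1.5−0, -4−-2) = 2.4981
Δθ = wrap(2.4981 − -2.3562) = -1.4289; ω₁ = Δθ/dt₁ = -0.5716
distance = √((-4−-2)² + (1.5−0)²) = 2.5000; v₂ = distance/dt₂ = 2.5000

ω₁ = -0.5716, v₂ = 2.5000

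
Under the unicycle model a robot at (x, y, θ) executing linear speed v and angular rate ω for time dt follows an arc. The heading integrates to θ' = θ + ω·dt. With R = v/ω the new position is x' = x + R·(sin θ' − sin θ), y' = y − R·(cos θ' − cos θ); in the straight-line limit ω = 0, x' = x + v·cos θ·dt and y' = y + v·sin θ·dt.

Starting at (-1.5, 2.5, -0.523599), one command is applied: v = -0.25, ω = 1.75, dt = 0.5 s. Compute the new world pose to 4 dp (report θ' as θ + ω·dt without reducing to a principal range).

(-1.6206, 2.5104, 0.3514)

θ' = -0.5236 + 1.75·0.5 = 0.3514
R = v/ω = -0.25/1.75 = -0.1429
x' = -1.5 + -0.1429·(sin 0.3514 − sin -0.5236) = -1.6206
y' = 2.5 − -0.1429·(cos 0.3514 − cos -0.5236) = 2.5104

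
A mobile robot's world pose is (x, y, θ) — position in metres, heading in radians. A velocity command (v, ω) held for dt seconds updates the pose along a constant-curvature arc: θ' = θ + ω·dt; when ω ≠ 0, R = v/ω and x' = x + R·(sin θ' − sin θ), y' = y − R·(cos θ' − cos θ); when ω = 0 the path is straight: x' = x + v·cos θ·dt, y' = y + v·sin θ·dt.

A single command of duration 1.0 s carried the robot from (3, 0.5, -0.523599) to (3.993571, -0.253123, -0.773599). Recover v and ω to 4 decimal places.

v = 1.2500, ω = -0.2500

Δθ = -0.773599 − -0.523599 = -0.250000
ω = Δθ/dt = -0.250000/1.0 = -0.2500
R = Δx/(sin θ' − sin θ) = -5.0000
v = R·ω = -5.0000·-0.2500 = 1.2500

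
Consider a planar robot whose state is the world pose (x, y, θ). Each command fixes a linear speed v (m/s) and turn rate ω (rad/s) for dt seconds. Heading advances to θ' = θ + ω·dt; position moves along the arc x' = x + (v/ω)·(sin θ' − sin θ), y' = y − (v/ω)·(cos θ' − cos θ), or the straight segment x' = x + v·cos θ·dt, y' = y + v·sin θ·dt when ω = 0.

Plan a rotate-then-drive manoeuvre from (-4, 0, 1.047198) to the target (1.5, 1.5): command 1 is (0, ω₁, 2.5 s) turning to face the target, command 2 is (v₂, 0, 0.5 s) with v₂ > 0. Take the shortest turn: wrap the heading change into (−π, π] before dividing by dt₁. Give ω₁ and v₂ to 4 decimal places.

ω₁ = -0.3124, v₂ = 11.4018

heading to target = atan2(1.5−0, 1.5−-4) = 0.2663
Δθ = wrap(0.2663 − 1.0472) = -0.7809; ω₁ = Δθ/dt₁ = -0.3124
distance = √((1.5−-4)² + (1.5−0)²) = 5.7009; v₂ = distance/dt₂ = 11.4018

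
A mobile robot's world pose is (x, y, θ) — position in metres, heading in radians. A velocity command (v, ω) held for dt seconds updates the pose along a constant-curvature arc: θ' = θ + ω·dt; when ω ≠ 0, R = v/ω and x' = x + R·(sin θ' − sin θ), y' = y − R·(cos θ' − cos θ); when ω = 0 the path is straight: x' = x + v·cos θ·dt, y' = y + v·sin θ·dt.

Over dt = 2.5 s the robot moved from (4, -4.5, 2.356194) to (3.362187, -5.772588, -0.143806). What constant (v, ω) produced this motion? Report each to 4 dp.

v = -0.7500, ω = -1.0000

Δθ = -0.143806 − 2.356194 = -2.500000
ω = Δθ/dt = -2.500000/2.5 = -1.0000
R = −Δy/(cos θ' − cos θ) = 0.7500
v = R·ω = 0.7500·-1.0000 = -0.7500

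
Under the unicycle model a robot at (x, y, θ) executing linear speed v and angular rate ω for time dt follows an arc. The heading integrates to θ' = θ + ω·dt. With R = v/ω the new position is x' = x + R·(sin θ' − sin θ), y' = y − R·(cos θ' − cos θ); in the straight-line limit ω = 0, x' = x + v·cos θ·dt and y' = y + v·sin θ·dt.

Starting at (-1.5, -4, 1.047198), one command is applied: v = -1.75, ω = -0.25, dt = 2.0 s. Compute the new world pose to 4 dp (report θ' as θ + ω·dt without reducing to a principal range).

(-3.9201, -6.4779, 0.5472)

θ' = 1.0472 + -0.25·2.0 = 0.5472
R = v/ω = -1.75/-0.25 = 7.0000
x' = -1.5 + 7.0000·(sin 0.5472 − sin 1.0472) = -3.9201
y' = -4 − 7.0000·(cos 0.5472 − cos 1.0472) = -6.4779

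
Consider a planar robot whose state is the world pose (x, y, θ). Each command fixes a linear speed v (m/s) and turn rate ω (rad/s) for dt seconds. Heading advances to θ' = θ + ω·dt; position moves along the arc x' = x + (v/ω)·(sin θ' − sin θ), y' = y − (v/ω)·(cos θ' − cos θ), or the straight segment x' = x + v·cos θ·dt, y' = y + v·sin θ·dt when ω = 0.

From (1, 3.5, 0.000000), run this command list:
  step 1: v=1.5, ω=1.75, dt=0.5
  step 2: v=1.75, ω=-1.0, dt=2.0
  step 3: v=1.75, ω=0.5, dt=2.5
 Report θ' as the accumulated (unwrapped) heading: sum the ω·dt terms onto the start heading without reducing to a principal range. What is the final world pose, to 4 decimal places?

(8.1744, 1.4770, 0.1250)

step 1: θ'=0.8750 (R=0.8571) → pose (1.6579, 3.8077, 0.8750)
step 2: θ'=-1.1250 (R=-1.7500) → pose (4.5801, 3.4405, -1.1250)
step 3: θ'=0.1250 (R=3.5000) → pose (8.1744, 1.4770, 0.1250)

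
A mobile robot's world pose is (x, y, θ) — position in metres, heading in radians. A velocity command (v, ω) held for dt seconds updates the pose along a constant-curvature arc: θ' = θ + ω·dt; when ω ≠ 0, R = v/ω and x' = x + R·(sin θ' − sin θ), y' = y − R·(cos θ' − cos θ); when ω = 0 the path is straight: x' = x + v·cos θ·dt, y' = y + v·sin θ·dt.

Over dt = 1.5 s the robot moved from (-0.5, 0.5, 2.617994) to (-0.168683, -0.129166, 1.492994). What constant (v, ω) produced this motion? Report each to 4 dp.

v = -0.5000, ω = -0.7500

Δθ = 1.492994 − 2.617994 = -1.125000
ω = Δθ/dt = -1.125000/1.5 = -0.7500
R = −Δy/(cos θ' − cos θ) = 0.6667
v = R·ω = 0.6667·-0.7500 = -0.5000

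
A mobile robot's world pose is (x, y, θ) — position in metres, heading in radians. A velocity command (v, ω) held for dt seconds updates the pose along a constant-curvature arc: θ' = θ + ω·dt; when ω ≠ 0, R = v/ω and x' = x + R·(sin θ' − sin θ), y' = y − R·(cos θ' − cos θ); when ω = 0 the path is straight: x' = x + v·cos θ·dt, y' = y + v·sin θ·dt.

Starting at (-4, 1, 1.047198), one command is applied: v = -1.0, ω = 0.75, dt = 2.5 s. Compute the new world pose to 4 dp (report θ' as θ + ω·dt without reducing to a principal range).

(-3.1355, -0.9680, 2.9222)

θ' = 1.0472 + 0.75·2.5 = 2.9222
R = v/ω = -1.0/0.75 = -1.3333
x' = -4 + -1.3333·(sin 2.9222 − sin 1.0472) = -3.1355
y' = 1 − -1.3333·(cos 2.9222 − cos 1.0472) = -0.9680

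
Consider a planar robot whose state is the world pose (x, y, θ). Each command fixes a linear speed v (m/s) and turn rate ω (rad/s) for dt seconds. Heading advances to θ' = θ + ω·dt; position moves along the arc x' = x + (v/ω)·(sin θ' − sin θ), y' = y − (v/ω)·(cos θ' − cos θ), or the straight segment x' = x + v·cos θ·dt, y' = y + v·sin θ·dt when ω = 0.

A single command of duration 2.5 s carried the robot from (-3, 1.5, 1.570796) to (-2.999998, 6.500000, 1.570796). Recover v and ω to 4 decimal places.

Δθ = 1.570796 − 1.570796 = 0.000000
ω = Δθ/dt = 0.000000/2.5 = 0.0000
ω = 0 → v = (Δx·cos θ + Δy·sin θ)/dt = 2.0000

v = 2.0000, ω = 0.0000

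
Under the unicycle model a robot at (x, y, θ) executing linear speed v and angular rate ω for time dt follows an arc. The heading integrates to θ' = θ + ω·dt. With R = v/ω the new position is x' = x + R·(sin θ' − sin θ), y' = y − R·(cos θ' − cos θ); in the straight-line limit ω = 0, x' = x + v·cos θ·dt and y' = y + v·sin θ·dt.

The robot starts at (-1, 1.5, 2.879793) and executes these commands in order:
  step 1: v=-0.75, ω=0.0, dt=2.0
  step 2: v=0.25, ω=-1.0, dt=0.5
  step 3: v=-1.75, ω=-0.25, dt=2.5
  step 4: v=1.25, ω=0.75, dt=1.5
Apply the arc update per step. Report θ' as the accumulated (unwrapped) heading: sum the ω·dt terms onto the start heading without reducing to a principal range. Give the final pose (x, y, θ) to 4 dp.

step 1: θ'=2.8798 (straight) → pose (0.4489, 1.1118, 2.8798)
step 2: θ'=2.3798 (R=-0.2500) → pose (0.3410, 1.1724, 2.3798)
step 3: θ'=1.7548 (R=7.0000) → pose (2.3913, -2.6121, 1.7548)
step 4: θ'=2.8798 (R=1.6667) → pose (1.1841, -1.3071, 2.8798)

(1.1841, -1.3071, 2.8798)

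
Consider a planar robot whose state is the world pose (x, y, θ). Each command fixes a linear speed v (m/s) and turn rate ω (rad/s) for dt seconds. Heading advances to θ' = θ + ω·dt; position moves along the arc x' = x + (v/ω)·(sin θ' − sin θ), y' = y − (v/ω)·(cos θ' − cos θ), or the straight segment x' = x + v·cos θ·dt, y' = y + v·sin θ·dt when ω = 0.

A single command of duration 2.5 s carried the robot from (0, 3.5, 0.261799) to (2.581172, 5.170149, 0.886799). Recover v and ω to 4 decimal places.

v = 1.2500, ω = 0.2500

Δθ = 0.886799 − 0.261799 = 0.625000
ω = Δθ/dt = 0.625000/2.5 = 0.2500
R = Δx/(sin θ' − sin θ) = 5.0000
v = R·ω = 5.0000·0.2500 = 1.2500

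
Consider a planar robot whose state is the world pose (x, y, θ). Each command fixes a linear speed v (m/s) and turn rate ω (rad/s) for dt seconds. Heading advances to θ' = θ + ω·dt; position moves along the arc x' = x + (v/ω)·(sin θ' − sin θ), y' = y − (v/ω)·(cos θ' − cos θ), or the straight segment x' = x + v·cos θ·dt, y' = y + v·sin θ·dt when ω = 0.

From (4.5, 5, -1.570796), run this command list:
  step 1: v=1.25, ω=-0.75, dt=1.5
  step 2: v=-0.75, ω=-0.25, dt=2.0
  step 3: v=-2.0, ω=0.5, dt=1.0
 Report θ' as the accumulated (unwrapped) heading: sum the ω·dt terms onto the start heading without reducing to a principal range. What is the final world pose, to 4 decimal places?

step 1: θ'=-2.6958 (R=-1.6667) → pose (3.5520, 3.4962, -2.6958)
step 2: θ'=-3.1958 (R=3.0000) → pose (5.0080, 3.7850, -3.1958)
step 3: θ'=-2.6958 (R=-4.0000) → pose (6.9494, 4.1701, -2.6958)

(6.9494, 4.1701, -2.6958)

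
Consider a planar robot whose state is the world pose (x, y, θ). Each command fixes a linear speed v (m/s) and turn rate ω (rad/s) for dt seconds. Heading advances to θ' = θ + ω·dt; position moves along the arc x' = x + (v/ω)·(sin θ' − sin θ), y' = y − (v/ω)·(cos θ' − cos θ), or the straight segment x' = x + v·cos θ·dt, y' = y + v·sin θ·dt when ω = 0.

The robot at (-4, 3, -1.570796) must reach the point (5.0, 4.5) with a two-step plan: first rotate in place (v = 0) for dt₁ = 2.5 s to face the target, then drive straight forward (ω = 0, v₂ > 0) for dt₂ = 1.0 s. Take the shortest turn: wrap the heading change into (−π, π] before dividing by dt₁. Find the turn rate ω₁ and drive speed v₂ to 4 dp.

ω₁ = 0.6944, v₂ = 9.1241

heading to target = atan2(4.5−3, 5−-4) = 0.1651
Δθ = wrap(0.1651 − -1.5708) = 1.7359; ω₁ = Δθ/dt₁ = 0.6944
distance = √((5−-4)² + (4.5−3)²) = 9.1241; v₂ = distance/dt₂ = 9.1241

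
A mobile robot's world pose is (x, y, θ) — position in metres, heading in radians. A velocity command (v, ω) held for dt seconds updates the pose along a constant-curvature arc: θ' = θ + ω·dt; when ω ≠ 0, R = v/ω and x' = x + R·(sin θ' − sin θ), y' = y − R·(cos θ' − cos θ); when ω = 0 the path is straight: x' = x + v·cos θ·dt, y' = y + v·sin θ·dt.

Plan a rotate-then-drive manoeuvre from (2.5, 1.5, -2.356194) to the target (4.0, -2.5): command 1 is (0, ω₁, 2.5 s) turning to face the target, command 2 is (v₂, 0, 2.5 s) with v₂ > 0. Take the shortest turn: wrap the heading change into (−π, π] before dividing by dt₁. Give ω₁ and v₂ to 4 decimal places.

heading to target = atan2(-2.5−1.5, 4−2.5) = -1.2120
Δθ = wrap(-1.2120 − -2.3562) = 1.1442; ω₁ = Δθ/dt₁ = 0.4577
distance = √((4−2.5)² + (-2.5−1.5)²) = 4.2720; v₂ = distance/dt₂ = 1.7088

ω₁ = 0.4577, v₂ = 1.7088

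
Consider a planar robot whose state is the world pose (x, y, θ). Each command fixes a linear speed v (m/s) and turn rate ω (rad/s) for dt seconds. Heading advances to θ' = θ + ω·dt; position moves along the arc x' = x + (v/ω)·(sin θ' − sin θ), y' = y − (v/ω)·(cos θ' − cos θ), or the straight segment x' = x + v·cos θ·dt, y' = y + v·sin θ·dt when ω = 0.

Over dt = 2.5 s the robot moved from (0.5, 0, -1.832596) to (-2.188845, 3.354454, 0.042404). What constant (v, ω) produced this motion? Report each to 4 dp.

Δθ = 0.042404 − -1.832596 = 1.875000
ω = Δθ/dt = 1.875000/2.5 = 0.7500
R = −Δy/(cos θ' − cos θ) = -2.6667
v = R·ω = -2.6667·0.7500 = -2.0000

v = -2.0000, ω = 0.7500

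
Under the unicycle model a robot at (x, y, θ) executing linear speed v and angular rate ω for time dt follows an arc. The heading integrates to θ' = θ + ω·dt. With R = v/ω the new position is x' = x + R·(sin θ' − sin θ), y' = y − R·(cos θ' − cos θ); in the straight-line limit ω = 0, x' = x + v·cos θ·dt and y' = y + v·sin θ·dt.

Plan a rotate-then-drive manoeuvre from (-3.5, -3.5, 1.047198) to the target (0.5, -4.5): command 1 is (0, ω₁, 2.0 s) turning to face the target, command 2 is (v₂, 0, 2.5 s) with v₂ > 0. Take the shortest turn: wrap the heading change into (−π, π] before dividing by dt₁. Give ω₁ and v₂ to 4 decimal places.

ω₁ = -0.6461, v₂ = 1.6492

heading to target = atan2(-4.5−-3.5, 0.5−-3.5) = -0.2450
Δθ = wrap(-0.2450 − 1.0472) = -1.2922; ω₁ = Δθ/dt₁ = -0.6461
distance = √((0.5−-3.5)² + (-4.5−-3.5)²) = 4.1231; v₂ = distance/dt₂ = 1.6492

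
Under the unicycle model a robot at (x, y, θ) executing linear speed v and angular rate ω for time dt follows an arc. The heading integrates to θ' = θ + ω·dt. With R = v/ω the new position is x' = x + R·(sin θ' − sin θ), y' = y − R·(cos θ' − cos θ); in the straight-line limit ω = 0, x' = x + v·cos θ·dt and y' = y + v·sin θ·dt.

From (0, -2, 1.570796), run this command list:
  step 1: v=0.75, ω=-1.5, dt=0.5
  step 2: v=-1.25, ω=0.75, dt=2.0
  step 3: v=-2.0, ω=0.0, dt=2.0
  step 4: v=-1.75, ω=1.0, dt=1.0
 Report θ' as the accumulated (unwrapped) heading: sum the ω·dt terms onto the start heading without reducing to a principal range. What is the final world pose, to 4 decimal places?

step 1: θ'=0.8208 (R=-0.5000) → pose (0.1342, -1.6592, 0.8208)
step 2: θ'=2.3208 (R=-1.6667) → pose (0.1342, -3.9313, 2.3208)
step 3: θ'=2.3208 (straight) → pose (2.8607, -6.8581, 2.3208)
step 4: θ'=3.3208 (R=-1.7500) → pose (4.4531, -7.3872, 3.3208)

(4.4531, -7.3872, 3.3208)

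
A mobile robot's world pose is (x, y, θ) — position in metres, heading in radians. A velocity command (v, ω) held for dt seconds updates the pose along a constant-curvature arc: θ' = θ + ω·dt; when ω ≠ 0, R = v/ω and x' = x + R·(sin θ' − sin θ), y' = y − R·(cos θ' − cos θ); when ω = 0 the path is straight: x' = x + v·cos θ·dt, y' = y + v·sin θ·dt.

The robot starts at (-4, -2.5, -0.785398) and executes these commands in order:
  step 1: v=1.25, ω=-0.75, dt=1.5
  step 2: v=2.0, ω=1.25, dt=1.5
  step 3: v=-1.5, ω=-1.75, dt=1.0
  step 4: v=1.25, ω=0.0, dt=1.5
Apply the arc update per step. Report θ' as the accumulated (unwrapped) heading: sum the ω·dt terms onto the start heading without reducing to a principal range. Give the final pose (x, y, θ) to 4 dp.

(-3.3615, -7.1585, -1.7854)

step 1: θ'=-1.9104 (R=-1.6667) → pose (-3.6070, -4.2337, -1.9104)
step 2: θ'=-0.0354 (R=1.6000) → pose (-2.1550, -6.3657, -0.0354)
step 3: θ'=-1.7854 (R=0.8571) → pose (-2.9622, -5.3265, -1.7854)
step 4: θ'=-1.7854 (straight) → pose (-3.3615, -7.1585, -1.7854)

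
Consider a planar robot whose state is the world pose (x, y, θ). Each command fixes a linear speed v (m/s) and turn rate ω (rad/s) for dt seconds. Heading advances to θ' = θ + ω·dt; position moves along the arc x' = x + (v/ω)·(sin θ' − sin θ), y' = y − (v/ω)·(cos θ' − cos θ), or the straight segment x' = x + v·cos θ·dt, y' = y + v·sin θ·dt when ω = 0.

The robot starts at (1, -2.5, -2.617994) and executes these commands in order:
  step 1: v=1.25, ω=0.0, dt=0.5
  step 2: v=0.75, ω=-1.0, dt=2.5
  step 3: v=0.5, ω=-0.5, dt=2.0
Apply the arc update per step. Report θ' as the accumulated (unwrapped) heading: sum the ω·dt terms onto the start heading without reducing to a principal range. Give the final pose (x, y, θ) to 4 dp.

step 1: θ'=-2.6180 (straight) → pose (0.4587, -2.8125, -2.6180)
step 2: θ'=-5.1180 (R=-0.7500) → pose (-0.6054, -1.8670, -5.1180)
step 3: θ'=-6.1180 (R=-1.0000) → pose (0.1490, -1.2752, -6.1180)

(0.1490, -1.2752, -6.1180)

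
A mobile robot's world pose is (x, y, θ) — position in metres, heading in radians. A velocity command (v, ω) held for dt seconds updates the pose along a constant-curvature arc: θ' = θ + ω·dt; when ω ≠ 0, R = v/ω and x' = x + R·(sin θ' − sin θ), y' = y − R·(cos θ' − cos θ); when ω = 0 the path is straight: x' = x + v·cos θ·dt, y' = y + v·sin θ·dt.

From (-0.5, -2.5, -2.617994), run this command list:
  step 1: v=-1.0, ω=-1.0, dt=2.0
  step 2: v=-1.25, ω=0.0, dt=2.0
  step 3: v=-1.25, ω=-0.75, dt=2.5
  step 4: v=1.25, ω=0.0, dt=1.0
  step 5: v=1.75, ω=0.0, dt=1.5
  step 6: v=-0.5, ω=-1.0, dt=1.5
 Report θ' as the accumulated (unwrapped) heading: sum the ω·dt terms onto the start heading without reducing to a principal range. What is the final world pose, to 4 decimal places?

(2.6238, -7.7966, -7.9930)

step 1: θ'=-4.6180 (R=1.0000) → pose (0.9955, -3.2718, -4.6180)
step 2: θ'=-4.6180 (straight) → pose (1.2312, -5.7606, -4.6180)
step 3: θ'=-6.4930 (R=1.6667) → pose (-0.7752, -7.5479, -6.4930)
step 4: θ'=-6.4930 (straight) → pose (0.4474, -7.8082, -6.4930)
step 5: θ'=-6.4930 (straight) → pose (3.0148, -8.3549, -6.4930)
step 6: θ'=-7.9930 (R=0.5000) → pose (2.6238, -7.7966, -7.9930)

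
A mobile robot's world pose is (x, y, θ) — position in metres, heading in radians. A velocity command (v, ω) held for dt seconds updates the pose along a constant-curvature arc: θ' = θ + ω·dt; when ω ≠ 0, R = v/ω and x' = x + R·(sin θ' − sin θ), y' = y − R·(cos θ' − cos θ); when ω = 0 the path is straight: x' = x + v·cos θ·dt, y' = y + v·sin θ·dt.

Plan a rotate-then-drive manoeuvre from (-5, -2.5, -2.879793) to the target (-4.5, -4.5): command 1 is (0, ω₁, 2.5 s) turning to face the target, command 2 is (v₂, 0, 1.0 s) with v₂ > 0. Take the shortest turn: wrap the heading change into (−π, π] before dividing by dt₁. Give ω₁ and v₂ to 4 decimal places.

heading to target = atan2(-4.5−-2.5, -4.5−-5) = -1.3258
Δθ = wrap(-1.3258 − -2.8798) = 1.5540; ω₁ = Δθ/dt₁ = 0.6216
distance = √((-4.5−-5)² + (-4.5−-2.5)²) = 2.0616; v₂ = distance/dt₂ = 2.0616

ω₁ = 0.6216, v₂ = 2.0616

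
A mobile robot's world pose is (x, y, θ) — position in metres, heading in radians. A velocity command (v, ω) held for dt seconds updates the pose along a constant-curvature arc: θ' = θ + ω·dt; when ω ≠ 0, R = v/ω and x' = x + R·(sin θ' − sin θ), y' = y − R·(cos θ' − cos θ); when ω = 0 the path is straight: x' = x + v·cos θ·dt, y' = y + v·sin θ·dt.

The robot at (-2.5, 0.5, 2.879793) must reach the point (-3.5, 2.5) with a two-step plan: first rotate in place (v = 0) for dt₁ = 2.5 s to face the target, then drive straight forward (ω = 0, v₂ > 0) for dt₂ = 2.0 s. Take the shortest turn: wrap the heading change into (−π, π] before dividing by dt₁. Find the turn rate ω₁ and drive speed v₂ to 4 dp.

heading to target = atan2(2.5−0.5, -3.5−-2.5) = 2.0344
Δθ = wrap(2.0344 − 2.8798) = -0.8453; ω₁ = Δθ/dt₁ = -0.3381
distance = √((-3.5−-2.5)² + (2.5−0.5)²) = 2.2361; v₂ = distance/dt₂ = 1.1180

ω₁ = -0.3381, v₂ = 1.1180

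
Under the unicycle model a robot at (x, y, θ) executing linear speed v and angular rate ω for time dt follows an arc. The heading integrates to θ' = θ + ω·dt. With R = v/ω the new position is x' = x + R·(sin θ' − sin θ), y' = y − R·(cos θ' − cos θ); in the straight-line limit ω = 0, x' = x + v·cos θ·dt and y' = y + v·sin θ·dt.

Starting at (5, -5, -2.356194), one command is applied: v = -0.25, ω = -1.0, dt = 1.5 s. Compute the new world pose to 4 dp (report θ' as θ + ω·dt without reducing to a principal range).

(5.3406, -4.9879, -3.8562)

θ' = -2.3562 + -1.0·1.5 = -3.8562
R = v/ω = -0.25/-1.0 = 0.2500
x' = 5 + 0.2500·(sin -3.8562 − sin -2.3562) = 5.3406
y' = -5 − 0.2500·(cos -3.8562 − cos -2.3562) = -4.9879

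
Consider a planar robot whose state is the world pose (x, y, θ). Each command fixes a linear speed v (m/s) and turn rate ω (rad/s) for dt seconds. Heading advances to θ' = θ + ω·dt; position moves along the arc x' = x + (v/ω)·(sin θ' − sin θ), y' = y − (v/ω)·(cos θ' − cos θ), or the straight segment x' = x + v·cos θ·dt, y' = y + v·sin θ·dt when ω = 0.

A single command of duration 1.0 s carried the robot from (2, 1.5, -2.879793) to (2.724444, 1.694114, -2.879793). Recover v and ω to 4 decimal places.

v = -0.7500, ω = 0.0000

Δθ = -2.879793 − -2.879793 = 0.000000
ω = Δθ/dt = 0.000000/1.0 = 0.0000
ω = 0 → v = (Δx·cos θ + Δy·sin θ)/dt = -0.7500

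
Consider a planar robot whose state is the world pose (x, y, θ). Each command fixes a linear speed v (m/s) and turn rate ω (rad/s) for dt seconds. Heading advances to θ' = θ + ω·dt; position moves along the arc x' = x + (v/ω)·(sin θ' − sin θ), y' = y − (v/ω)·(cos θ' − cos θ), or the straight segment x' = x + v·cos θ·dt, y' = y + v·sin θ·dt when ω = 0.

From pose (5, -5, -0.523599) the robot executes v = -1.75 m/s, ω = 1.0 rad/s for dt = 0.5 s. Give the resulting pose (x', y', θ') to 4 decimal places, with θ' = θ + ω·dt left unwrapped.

(4.1663, -4.7660, -0.0236)

θ' = -0.5236 + 1.0·0.5 = -0.0236
R = v/ω = -1.75/1.0 = -1.7500
x' = 5 + -1.7500·(sin -0.0236 − sin -0.5236) = 4.1663
y' = -5 − -1.7500·(cos -0.0236 − cos -0.5236) = -4.7660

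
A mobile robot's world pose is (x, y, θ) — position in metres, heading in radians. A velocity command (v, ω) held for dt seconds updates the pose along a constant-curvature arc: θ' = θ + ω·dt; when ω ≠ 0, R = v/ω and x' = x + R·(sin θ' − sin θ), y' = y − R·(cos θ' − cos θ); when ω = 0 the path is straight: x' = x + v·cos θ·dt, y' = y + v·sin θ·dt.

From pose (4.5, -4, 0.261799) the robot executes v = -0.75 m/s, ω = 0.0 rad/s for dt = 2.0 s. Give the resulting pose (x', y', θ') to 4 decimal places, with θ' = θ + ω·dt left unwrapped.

(3.0511, -4.3882, 0.2618)

θ' = 0.2618 + 0.0·2.0 = 0.2618
ω = 0 → straight: x' = 4.5 + -0.75·cos(0.2618)·2.0 = 3.0511
y' = -4 + -0.75·sin(0.2618)·2.0 = -4.3882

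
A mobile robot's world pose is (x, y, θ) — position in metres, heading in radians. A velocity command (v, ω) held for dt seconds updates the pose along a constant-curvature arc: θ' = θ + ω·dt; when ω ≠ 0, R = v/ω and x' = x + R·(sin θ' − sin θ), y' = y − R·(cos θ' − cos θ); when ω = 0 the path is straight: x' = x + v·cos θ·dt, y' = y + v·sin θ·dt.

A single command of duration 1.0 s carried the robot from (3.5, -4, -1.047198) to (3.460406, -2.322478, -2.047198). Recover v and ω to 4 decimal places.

Δθ = -2.047198 − -1.047198 = -1.000000
ω = Δθ/dt = -1.000000/1.0 = -1.0000
R = −Δy/(cos θ' − cos θ) = 1.7500
v = R·ω = 1.7500·-1.0000 = -1.7500

v = -1.7500, ω = -1.0000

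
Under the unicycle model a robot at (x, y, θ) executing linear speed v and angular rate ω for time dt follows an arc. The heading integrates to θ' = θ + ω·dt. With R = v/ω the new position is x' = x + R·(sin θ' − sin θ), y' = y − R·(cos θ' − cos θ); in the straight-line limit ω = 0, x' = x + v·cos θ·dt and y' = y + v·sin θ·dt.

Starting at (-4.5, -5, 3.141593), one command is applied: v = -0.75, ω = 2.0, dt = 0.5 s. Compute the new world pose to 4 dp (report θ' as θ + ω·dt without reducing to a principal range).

(-4.1844, -4.8276, 4.1416)

θ' = 3.1416 + 2.0·0.5 = 4.1416
R = v/ω = -0.75/2.0 = -0.3750
x' = -4.5 + -0.3750·(sin 4.1416 − sin 3.1416) = -4.1844
y' = -5 − -0.3750·(cos 4.1416 − cos 3.1416) = -4.8276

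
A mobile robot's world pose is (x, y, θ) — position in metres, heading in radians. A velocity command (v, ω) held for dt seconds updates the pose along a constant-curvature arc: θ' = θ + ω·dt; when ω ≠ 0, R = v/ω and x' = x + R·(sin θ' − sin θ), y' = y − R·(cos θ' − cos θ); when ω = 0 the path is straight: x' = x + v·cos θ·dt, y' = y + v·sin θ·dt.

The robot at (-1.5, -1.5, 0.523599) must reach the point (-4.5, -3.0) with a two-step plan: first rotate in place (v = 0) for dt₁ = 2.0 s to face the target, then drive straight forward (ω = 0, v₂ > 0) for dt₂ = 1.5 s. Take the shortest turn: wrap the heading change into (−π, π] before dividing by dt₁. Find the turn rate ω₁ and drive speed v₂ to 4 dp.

ω₁ = 1.5408, v₂ = 2.2361

heading to target = atan2(-3−-1.5, -4.5−-1.5) = -2.6779
Δθ = wrap(-2.6779 − 0.5236) = 3.0816; ω₁ = Δθ/dt₁ = 1.5408
distance = √((-4.5−-1.5)² + (-3−-1.5)²) = 3.3541; v₂ = distance/dt₂ = 2.2361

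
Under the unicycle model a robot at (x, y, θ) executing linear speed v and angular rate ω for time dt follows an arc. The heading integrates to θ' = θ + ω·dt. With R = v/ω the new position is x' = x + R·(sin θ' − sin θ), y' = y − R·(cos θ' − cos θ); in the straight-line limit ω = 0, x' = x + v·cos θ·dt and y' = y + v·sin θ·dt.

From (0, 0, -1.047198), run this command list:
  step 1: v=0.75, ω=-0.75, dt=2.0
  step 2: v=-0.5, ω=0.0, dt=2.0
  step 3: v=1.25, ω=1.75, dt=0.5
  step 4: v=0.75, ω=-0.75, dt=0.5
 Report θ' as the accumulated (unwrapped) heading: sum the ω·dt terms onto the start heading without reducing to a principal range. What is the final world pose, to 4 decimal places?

(0.1056, -1.6453, -2.0472)

step 1: θ'=-2.5472 (R=-1.0000) → pose (-0.3060, -1.3285, -2.5472)
step 2: θ'=-2.5472 (straight) → pose (0.5225, -0.7685, -2.5472)
step 3: θ'=-1.6722 (R=0.7143) → pose (0.2119, -1.2880, -1.6722)
step 4: θ'=-2.0472 (R=-1.0000) → pose (0.1056, -1.6453, -2.0472)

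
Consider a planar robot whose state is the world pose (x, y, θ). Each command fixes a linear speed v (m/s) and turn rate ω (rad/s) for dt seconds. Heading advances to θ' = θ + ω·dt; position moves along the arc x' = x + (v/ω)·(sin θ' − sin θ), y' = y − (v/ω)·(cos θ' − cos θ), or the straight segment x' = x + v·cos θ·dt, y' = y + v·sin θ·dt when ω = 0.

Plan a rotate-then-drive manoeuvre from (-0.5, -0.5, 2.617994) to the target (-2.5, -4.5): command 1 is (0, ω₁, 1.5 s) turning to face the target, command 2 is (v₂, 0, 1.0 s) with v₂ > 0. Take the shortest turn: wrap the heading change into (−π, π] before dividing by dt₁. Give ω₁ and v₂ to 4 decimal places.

heading to target = atan2(-4.5−-0.5, -2.5−-0.5) = -2.0344
Δθ = wrap(-2.0344 − 2.6180) = 1.6307; ω₁ = Δθ/dt₁ = 1.0872
distance = √((-2.5−-0.5)² + (-4.5−-0.5)²) = 4.4721; v₂ = distance/dt₂ = 4.4721

ω₁ = 1.0872, v₂ = 4.4721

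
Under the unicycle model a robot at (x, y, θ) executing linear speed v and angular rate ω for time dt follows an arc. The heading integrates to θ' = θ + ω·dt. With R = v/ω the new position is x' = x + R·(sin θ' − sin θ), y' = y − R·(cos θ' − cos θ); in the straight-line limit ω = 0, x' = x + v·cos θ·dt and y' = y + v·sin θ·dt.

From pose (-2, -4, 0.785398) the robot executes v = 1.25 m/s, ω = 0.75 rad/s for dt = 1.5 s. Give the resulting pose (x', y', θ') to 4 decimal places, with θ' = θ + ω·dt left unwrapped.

(-1.6070, -2.2663, 1.9104)

θ' = 0.7854 + 0.75·1.5 = 1.9104
R = v/ω = 1.25/0.75 = 1.6667
x' = -2 + 1.6667·(sin 1.9104 − sin 0.7854) = -1.6070
y' = -4 − 1.6667·(cos 1.9104 − cos 0.7854) = -2.2663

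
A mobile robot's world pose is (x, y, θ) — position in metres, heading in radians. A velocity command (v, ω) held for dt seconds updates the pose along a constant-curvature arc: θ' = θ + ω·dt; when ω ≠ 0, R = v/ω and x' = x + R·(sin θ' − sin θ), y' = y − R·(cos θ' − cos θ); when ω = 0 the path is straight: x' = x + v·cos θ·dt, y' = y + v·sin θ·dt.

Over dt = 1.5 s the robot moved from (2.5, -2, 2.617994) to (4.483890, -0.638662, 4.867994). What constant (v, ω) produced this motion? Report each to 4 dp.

Δθ = 4.867994 − 2.617994 = 2.250000
ω = Δθ/dt = 2.250000/1.5 = 1.5000
R = Δx/(sin θ' − sin θ) = -1.3333
v = R·ω = -1.3333·1.5000 = -2.0000

v = -2.0000, ω = 1.5000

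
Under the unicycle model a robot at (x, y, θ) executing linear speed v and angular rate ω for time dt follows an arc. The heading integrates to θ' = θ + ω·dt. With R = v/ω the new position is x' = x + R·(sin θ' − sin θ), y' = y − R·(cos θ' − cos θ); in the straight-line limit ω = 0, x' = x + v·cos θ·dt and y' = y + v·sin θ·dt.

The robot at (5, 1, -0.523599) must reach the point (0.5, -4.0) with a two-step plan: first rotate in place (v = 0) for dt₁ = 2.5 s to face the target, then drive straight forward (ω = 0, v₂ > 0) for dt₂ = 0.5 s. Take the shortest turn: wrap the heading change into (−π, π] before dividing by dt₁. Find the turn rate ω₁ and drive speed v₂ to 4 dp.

ω₁ = -0.7120, v₂ = 13.4536

heading to target = atan2(-4−1, 0.5−5) = -2.3036
Δθ = wrap(-2.3036 − -0.5236) = -1.7800; ω₁ = Δθ/dt₁ = -0.7120
distance = √((0.5−5)² + (-4−1)²) = 6.7268; v₂ = distance/dt₂ = 13.4536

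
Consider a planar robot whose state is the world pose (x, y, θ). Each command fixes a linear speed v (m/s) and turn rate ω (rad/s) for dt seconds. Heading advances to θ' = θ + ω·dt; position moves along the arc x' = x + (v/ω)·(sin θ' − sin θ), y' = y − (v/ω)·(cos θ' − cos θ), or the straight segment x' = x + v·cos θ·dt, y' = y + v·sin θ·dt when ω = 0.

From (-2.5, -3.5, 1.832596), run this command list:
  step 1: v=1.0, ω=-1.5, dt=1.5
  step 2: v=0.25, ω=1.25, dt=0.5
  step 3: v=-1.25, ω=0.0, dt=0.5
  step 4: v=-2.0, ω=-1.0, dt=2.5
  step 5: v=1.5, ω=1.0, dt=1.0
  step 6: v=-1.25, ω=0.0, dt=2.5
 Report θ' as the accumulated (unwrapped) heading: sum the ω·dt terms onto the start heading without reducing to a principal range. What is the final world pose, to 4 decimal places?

(-5.1637, 2.0201, -1.2924)

step 1: θ'=-0.4174 (R=-0.6667) → pose (-1.5858, -2.7180, -0.4174)
step 2: θ'=0.2076 (R=0.2000) → pose (-1.4635, -2.7309, 0.2076)
step 3: θ'=0.2076 (straight) → pose (-2.0751, -2.8597, 0.2076)
step 4: θ'=-2.2924 (R=2.0000) → pose (-3.9888, 0.4185, -2.2924)
step 5: θ'=-1.2924 (R=1.5000) → pose (-4.3049, -0.9846, -1.2924)
step 6: θ'=-1.2924 (straight) → pose (-5.1637, 2.0201, -1.2924)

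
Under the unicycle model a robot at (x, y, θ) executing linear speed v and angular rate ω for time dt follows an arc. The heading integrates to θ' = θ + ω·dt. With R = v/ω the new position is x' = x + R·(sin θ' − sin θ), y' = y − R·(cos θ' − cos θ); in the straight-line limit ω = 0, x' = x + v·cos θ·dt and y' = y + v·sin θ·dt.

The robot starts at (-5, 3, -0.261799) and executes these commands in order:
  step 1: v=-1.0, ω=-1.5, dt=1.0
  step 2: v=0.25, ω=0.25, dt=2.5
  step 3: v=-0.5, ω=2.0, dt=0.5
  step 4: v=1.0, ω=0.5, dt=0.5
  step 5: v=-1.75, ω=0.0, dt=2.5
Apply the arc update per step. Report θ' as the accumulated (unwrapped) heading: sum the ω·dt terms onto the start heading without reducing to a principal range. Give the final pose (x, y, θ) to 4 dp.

step 1: θ'=-1.7618 (R=0.6667) → pose (-5.4820, 3.7705, -1.7618)
step 2: θ'=-1.1368 (R=1.0000) → pose (-5.4075, 3.1602, -1.1368)
step 3: θ'=-0.1368 (R=-0.2500) → pose (-5.6002, 3.3027, -0.1368)
step 4: θ'=0.1132 (R=2.0000) → pose (-5.1015, 3.2968, 0.1132)
step 5: θ'=0.1132 (straight) → pose (-9.4485, 2.8026, 0.1132)

(-9.4485, 2.8026, 0.1132)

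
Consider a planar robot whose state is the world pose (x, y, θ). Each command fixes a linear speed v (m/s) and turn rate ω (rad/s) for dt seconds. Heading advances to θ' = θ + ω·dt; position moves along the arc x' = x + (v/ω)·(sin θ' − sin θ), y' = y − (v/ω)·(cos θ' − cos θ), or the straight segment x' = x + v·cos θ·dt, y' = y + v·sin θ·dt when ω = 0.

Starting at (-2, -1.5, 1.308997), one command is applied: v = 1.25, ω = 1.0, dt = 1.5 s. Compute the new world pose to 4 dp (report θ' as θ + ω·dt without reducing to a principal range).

(-2.7993, 0.0050, 2.8090)

θ' = 1.3090 + 1.0·1.5 = 2.8090
R = v/ω = 1.25/1.0 = 1.2500
x' = -2 + 1.2500·(sin 2.8090 − sin 1.3090) = -2.7993
y' = -1.5 − 1.2500·(cos 2.8090 − cos 1.3090) = 0.0050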